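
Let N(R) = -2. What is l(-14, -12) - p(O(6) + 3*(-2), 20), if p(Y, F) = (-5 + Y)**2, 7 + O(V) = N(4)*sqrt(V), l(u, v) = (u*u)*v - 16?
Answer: -2716 - 72*sqrt(6) ≈ -2892.4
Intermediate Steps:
l(u, v) = -16 + v*u**2 (l(u, v) = u**2*v - 16 = v*u**2 - 16 = -16 + v*u**2)
O(V) = -7 - 2*sqrt(V)
l(-14, -12) - p(O(6) + 3*(-2), 20) = (-16 - 12*(-14)**2) - (-5 + ((-7 - 2*sqrt(6)) + 3*(-2)))**2 = (-16 - 12*196) - (-5 + ((-7 - 2*sqrt(6)) - 6))**2 = (-16 - 2352) - (-5 + (-13 - 2*sqrt(6)))**2 = -2368 - (-18 - 2*sqrt(6))**2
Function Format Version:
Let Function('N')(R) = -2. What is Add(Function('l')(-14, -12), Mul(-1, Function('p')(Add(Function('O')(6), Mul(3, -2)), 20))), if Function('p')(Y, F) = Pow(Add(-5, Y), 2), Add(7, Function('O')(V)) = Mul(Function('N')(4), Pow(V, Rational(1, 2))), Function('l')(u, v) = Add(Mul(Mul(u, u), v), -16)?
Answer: Add(-2716, Mul(-72, Pow(6, Rational(1, 2)))) ≈ -2892.4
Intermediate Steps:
Function('l')(u, v) = Add(-16, Mul(v, Pow(u, 2))) (Function('l')(u, v) = Add(Mul(Pow(u, 2), v), -16) = Add(Mul(v, Pow(u, 2)), -16) = Add(-16, Mul(v, Pow(u, 2))))
Function('O')(V) = Add(-7, Mul(-2, Pow(V, Rational(1, 2))))
Add(Function('l')(-14, -12), Mul(-1, Function('p')(Add(Function('O')(6), Mul(3, -2)), 20))) = Add(Add(-16, Mul(-12, Pow(-14, 2))), Mul(-1, Pow(Add(-5, Add(Add(-7, Mul(-2, Pow(6, Rational(1, 2)))), Mul(3, -2))), 2))) = Add(Add(-16, Mul(-12, 196)), Mul(-1, Pow(Add(-5, Add(Add(-7, Mul(-2, Pow(6, Rational(1, 2)))), -6)), 2))) = Add(Add(-16, -2352), Mul(-1, Pow(Add(-5, Add(-13, Mul(-2, Pow(6, Rational(1, 2))))), 2))) = Add(-2368, Mul(-1, Pow(Add(-18, Mul(-2, Pow(6, Rational(1, 2)))), 2)))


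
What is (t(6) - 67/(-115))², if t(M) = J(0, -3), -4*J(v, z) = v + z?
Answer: 375769/211600 ≈ 1.7758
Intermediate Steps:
J(v, z) = -v/4 - z/4 (J(v, z) = -(v + z)/4 = -v/4 - z/4)
t(M) = ¾ (t(M) = -¼*0 - ¼*(-3) = 0 + ¾ = ¾)
(t(6) - 67/(-115))² = (¾ - 67/(-115))² = (¾ - 67*(-1/115))² = (¾ + 67/115)² = (613/460)² = 375769/211600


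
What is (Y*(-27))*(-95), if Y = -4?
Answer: -10260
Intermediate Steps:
(Y*(-27))*(-95) = -4*(-27)*(-95) = 108*(-95) = -10260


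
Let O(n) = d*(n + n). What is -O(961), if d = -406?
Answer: 780332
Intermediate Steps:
O(n) = -812*n (O(n) = -406*(n + n) = -812*n)
-O(961) = -(-812)*961 = -1*(-780332) = 780332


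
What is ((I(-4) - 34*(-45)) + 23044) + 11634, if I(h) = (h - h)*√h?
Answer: 36208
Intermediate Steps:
I(h) = 0 (I(h) = 0*√h = 0)
((I(-4) - 34*(-45)) + 23044) + 11634 = ((0 - 34*(-45)) + 23044) + 11634 = ((0 + 1530) + 23044) + 11634 = (1530 + 23044) + 11634 = 24574 + 11634 = 36208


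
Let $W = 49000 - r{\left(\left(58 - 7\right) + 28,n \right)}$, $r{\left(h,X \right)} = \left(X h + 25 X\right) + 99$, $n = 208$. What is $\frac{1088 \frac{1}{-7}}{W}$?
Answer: $- \frac{1088}{190883} \approx -0.0056998$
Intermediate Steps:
$r{\left(h,X \right)} = 99 + 25 X + X h$ ($r{\left(h,X \right)} = \left(25 X + X h\right) + 99 = 99 + 25 X + X h$)
$W = 27269$ ($W = 49000 - \left(99 + 25 \cdot 208 + 208 \left(\left(58 - 7\right) + 28\right)\right) = 49000 - \left(99 + 5200 + 208 \left(51 + 28\right)\right) = 49000 - \left(99 + 5200 + 208 \cdot 79\right) = 49000 - \left(99 + 5200 + 16432\right) = 49000 - 21731 = 27269$)
$\frac{1088 \frac{1}{-7}}{W} = \frac{1088 \frac{1}{-7}}{27269} = 1088 \left(- \frac{1}{7}\right) \frac{1}{27269} = \left(- \frac{1088}{7}\right) \frac{1}{27269} = - \frac{1088}{190883}$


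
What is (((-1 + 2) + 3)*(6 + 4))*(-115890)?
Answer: -4635600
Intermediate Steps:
(((-1 + 2) + 3)*(6 + 4))*(-115890) = ((1 + 3)*10)*(-115890) = (4*10)*(-115890) = 40*(-115890) = -4635600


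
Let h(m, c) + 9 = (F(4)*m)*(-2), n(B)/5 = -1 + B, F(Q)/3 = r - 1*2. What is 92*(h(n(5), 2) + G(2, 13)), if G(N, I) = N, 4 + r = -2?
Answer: 87676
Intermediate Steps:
r = -6 (r = -4 - 2 = -6)
F(Q) = -24 (F(Q) = 3*(-6 - 1*2) = 3*(-6 - 2) = 3*(-8) = -24)
n(B) = -5 + 5*B (n(B) = 5*(-1 + B) = -5 + 5*B)
h(m, c) = -9 + 48*m (h(m, c) = -9 - 24*m*(-2) = -9 + 48*m)
92*(h(n(5), 2) + G(2, 13)) = 92*((-9 + 48*(-5 + 5*5)) + 2) = 92*((-9 + 48*(-5 + 25)) + 2) = 92*((-9 + 48*20) + 2) = 92*((-9 + 960) + 2) = 92*(951 + 2) = 92*953 = 87676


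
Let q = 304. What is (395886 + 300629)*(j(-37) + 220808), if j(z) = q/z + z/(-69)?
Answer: 392627746188755/2553 ≈ 1.5379e+11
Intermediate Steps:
j(z) = 304/z - z/69 (j(z) = 304/z + z/(-69) = 304/z + z*(-1/69) = 304/z - z/69)
(395886 + 300629)*(j(-37) + 220808) = (395886 + 300629)*((304/(-37) - 1/69*(-37)) + 220808) = 696515*((304*(-1/37) + 37/69) + 220808) = 696515*((-304/37 + 37/69) + 220808) = 696515*(-19607/2553 + 220808) = 696515*(563703217/2553) = 392627746188755/2553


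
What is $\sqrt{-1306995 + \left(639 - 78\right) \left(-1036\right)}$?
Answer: $9 i \sqrt{23311} \approx 1374.1 i$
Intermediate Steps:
$\sqrt{-1306995 + \left(639 - 78\right) \left(-1036\right)} = \sqrt{-1306995 + 561 \left(-1036\right)} = \sqrt{-1306995 - 581196} = \sqrt{-1888191} = 9 i \sqrt{23311}$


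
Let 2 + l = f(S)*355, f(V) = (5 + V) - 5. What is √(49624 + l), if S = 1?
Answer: 9*√617 ≈ 223.56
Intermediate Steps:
f(V) = V
l = 353 (l = -2 + 1*355 = -2 + 355 = 353)
√(49624 + l) = √(49624 + 353) = √49977 = 9*√617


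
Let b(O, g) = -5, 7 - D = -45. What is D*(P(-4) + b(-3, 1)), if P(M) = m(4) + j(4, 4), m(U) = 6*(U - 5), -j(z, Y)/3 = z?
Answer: -1196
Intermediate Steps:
D = 52 (D = 7 - 1*(-45) = 7 + 45 = 52)
j(z, Y) = -3*z
m(U) = -30 + 6*U (m(U) = 6*(-5 + U) = -30 + 6*U)
P(M) = -18 (P(M) = (-30 + 6*4) - 3*4 = (-30 + 24) - 12 = -6 - 12 = -18)
D*(P(-4) + b(-3, 1)) = 52*(-18 - 5) = 52*(-23) = -1196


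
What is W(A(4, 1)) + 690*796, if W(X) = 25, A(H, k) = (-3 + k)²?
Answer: 549265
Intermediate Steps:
W(A(4, 1)) + 690*796 = 25 + 690*796 = 25 + 549240 = 549265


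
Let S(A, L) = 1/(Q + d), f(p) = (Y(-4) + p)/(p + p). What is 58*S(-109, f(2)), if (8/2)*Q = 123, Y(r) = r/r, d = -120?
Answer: -232/357 ≈ -0.64986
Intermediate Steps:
Y(r) = 1
f(p) = (1 + p)/(2*p) (f(p) = (1 + p)/(p + p) = (1 + p)/((2*p)) = (1 + p)*(1/(2*p)) = (1 + p)/(2*p))
Q = 123/4 (Q = (¼)*123 = 123/4 ≈ 30.750)
S(A, L) = -4/357 (S(A, L) = 1/(123/4 - 120) = 1/(-357/4) = -4/357)
58*S(-109, f(2)) = 58*(-4/357) = -232/357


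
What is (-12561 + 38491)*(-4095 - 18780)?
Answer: -593148750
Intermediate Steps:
(-12561 + 38491)*(-4095 - 18780) = 25930*(-22875) = -593148750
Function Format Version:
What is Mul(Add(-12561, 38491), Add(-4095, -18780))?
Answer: -593148750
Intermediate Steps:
Mul(Add(-12561, 38491), Add(-4095, -18780)) = Mul(25930, -22875) = -593148750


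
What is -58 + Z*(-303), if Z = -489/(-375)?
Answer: -56639/125 ≈ -453.11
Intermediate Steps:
Z = 163/125 (Z = -489*(-1/375) = 163/125 ≈ 1.3040)
-58 + Z*(-303) = -58 + (163/125)*(-303) = -58 - 49389/125 = -56639/125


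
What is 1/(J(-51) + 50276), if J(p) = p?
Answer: 1/50225 ≈ 1.9910e-5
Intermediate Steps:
1/(J(-51) + 50276) = 1/(-51 + 50276) = 1/50225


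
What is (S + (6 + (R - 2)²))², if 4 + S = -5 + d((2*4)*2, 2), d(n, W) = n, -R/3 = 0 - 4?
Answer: 12769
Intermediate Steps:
R = 12 (R = -3*(0 - 4) = -3*(-4) = 12)
S = 7 (S = -4 + (-5 + (2*4)*2) = -4 + (-5 + 8*2) = -4 + (-5 + 16) = -4 + 11 = 7)
(S + (6 + (R - 2)²))² = (7 + (6 + (12 - 2)²))² = (7 + (6 + 10²))² = (7 + (6 + 100))² = (7 + 106)² = 113² = 12769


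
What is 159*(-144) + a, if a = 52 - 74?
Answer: -22918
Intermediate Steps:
a = -22
159*(-144) + a = 159*(-144) - 22 = -22896 - 22 = -22918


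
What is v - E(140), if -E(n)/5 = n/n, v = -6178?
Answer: -6173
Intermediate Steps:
E(n) = -5 (E(n) = -5*n/n = -5*1 = -5)
v - E(140) = -6178 - 1*(-5) = -6178 + 5 = -6173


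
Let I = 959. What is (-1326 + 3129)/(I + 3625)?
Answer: 601/1528 ≈ 0.39332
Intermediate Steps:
(-1326 + 3129)/(I + 3625) = (-1326 + 3129)/(959 + 3625) = 1803/4584 = 1803*(1/4584) = 601/1528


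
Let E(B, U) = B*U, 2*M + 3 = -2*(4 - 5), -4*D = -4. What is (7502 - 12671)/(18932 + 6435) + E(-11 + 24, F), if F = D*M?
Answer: -340109/50734 ≈ -6.7038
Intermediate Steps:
D = 1 (D = -¼*(-4) = 1)
M = -½ (M = -3/2 + (-2*(4 - 5))/2 = -3/2 + (-2*(-1))/2 = -3/2 + (½)*2 = -3/2 + 1 = -½ ≈ -0.50000)
F = -½ (F = 1*(-½) = -½ ≈ -0.50000)
(7502 - 12671)/(18932 + 6435) + E(-11 + 24, F) = (7502 - 12671)/(18932 + 6435) + (-11 + 24)*(-½) = -5169/25367 + 13*(-½) = -5169*1/25367 - 13/2 = -5169/25367 - 13/2 = -340109/50734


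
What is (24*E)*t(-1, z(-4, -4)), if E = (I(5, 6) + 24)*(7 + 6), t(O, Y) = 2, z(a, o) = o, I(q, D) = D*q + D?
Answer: 37440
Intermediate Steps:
I(q, D) = D + D*q
E = 780 (E = (6*(1 + 5) + 24)*(7 + 6) = (6*6 + 24)*13 = (36 + 24)*13 = 60*13 = 780)
(24*E)*t(-1, z(-4, -4)) = (24*780)*2 = 18720*2 = 37440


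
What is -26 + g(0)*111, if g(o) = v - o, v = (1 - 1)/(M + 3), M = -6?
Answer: -26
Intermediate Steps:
v = 0 (v = (1 - 1)/(-6 + 3) = 0/(-3) = 0*(-1/3) = 0)
g(o) = -o (g(o) = 0 - o = -o)
-26 + g(0)*111 = -26 - 1*0*111 = -26 + 0*111 = -26 + 0 = -26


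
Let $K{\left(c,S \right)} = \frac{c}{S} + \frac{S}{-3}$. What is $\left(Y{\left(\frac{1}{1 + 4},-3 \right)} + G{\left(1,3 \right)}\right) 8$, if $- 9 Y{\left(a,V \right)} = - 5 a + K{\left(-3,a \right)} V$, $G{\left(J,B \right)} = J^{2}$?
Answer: $- \frac{1408}{45} \approx -31.289$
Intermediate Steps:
$K{\left(c,S \right)} = - \frac{S}{3} + \frac{c}{S}$ ($K{\left(c,S \right)} = \frac{c}{S} + S \left(- \frac{1}{3}\right) = \frac{c}{S} - \frac{S}{3} = - \frac{S}{3} + \frac{c}{S}$)
$Y{\left(a,V \right)} = \frac{5 a}{9} - \frac{V \left(- \frac{3}{a} - \frac{a}{3}\right)}{9}$ ($Y{\left(a,V \right)} = - \frac{- 5 a + \left(- \frac{a}{3} - \frac{3}{a}\right) V}{9} = - \frac{- 5 a + \left(- \frac{3}{a} - \frac{a}{3}\right) V}{9} = - \frac{- 5 a + V \left(- \frac{3}{a} - \frac{a}{3}\right)}{9} = \frac{5 a}{9} - \frac{V \left(- \frac{3}{a} - \frac{a}{3}\right)}{9}$)
$\left(Y{\left(\frac{1}{1 + 4},-3 \right)} + G{\left(1,3 \right)}\right) 8 = \left(\frac{15 \left(\frac{1}{1 + 4}\right)^{2} - 3 \left(9 + \left(\frac{1}{1 + 4}\right)^{2}\right)}{27 \frac{1}{1 + 4}} + 1^{2}\right) 8 = \left(\frac{15 \left(\frac{1}{5}\right)^{2} - 3 \left(9 + \left(\frac{1}{5}\right)^{2}\right)}{27 \cdot \frac{1}{5}} + 1\right) 8 = \left(\frac{\frac{1}{\frac{1}{5}} \left(\frac{15}{25} - 3 \left(9 + \left(\frac{1}{5}\right)^{2}\right)\right)}{27} + 1\right) 8 = \left(\frac{1}{27} \cdot 5 \left(15 \cdot \frac{1}{25} - 3 \left(9 + \frac{1}{25}\right)\right) + 1\right) 8 = \left(\frac{1}{27} \cdot 5 \left(\frac{3}{5} - \frac{678}{25}\right) + 1\right) 8 = \left(\frac{1}{27} \cdot 5 \left(- \frac{663}{25}\right) + 1\right) 8 = \left(- \frac{221}{45} + 1\right) 8 = \left(- \frac{176}{45}\right) 8 = - \frac{1408}{45}$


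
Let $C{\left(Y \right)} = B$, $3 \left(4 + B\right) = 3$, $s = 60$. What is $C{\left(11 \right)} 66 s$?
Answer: $-11880$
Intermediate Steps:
$B = -3$ ($B = -4 + \frac{1}{3} \cdot 3 = -4 + 1 = -3$)
$C{\left(Y \right)} = -3$
$C{\left(11 \right)} 66 s = \left(-3\right) 66 \cdot 60 = \left(-198\right) 60 = -11880$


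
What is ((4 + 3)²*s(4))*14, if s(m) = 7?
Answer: 4802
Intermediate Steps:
((4 + 3)²*s(4))*14 = ((4 + 3)²*7)*14 = (7²*7)*14 = (49*7)*14 = 343*14 = 4802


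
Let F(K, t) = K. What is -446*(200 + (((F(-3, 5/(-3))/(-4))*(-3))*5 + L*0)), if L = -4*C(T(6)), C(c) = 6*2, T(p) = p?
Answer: -168365/2 ≈ -84183.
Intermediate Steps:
C(c) = 12
L = -48 (L = -4*12 = -48)
-446*(200 + (((F(-3, 5/(-3))/(-4))*(-3))*5 + L*0)) = -446*(200 + ((-3/(-4)*(-3))*5 - 48*0)) = -446*(200 + ((-3*(-¼)*(-3))*5 + 0)) = -446*(200 + (((¾)*(-3))*5 + 0)) = -446*(200 + (-9/4*5 + 0)) = -446*(200 + (-45/4 + 0)) = -446*(200 - 45/4) = -446*755/4 = -168365/2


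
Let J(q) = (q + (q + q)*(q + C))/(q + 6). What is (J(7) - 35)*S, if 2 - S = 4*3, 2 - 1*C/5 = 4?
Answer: 4900/13 ≈ 376.92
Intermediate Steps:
C = -10 (C = 10 - 5*4 = 10 - 20 = -10)
J(q) = (q + 2*q*(-10 + q))/(6 + q) (J(q) = (q + (q + q)*(q - 10))/(q + 6) = (q + (2*q)*(-10 + q))/(6 + q) = (q + 2*q*(-10 + q))/(6 + q))
S = -10 (S = 2 - 4*3 = 2 - 1*12 = 2 - 12 = -10)
(J(7) - 35)*S = (7*(-19 + 2*7)/(6 + 7) - 35)*(-10) = (7*(-19 + 14)/13 - 35)*(-10) = (7*(1/13)*(-5) - 35)*(-10) = (-35/13 - 35)*(-10) = -490/13*(-10) = 4900/13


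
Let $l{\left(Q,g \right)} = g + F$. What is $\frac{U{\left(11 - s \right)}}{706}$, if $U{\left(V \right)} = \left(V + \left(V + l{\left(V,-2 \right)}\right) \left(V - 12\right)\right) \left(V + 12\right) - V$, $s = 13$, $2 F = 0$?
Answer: $\frac{271}{353} \approx 0.7677$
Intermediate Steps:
$F = 0$ ($F = \frac{1}{2} \cdot 0 = 0$)
$l{\left(Q,g \right)} = g$ ($l{\left(Q,g \right)} = g + 0 = g$)
$U{\left(V \right)} = - V + \left(12 + V\right) \left(V + \left(-12 + V\right) \left(-2 + V\right)\right)$ ($U{\left(V \right)} = \left(V + \left(V - 2\right) \left(V - 12\right)\right) \left(V + 12\right) - V = \left(V + \left(-2 + V\right) \left(-12 + V\right)\right) \left(12 + V\right) - V = \left(V + \left(-12 + V\right) \left(-2 + V\right)\right) \left(12 + V\right) - V = \left(12 + V\right) \left(V + \left(-12 + V\right) \left(-2 + V\right)\right) - V = - V + \left(12 + V\right) \left(V + \left(-12 + V\right) \left(-2 + V\right)\right)$)
$\frac{U{\left(11 - s \right)}}{706} = \frac{288 + \left(11 - 13\right)^{3} - \left(11 - 13\right)^{2} - 133 \left(11 - 13\right)}{706} = \left(288 + \left(11 - 13\right)^{3} - \left(11 - 13\right)^{2} - 133 \left(11 - 13\right)\right) \frac{1}{706} = \left(288 + \left(-2\right)^{3} - \left(-2\right)^{2} - -266\right) \frac{1}{706} = \left(288 - 8 - 4 + 266\right) \frac{1}{706} = 542 \cdot \frac{1}{706} = \frac{271}{353}$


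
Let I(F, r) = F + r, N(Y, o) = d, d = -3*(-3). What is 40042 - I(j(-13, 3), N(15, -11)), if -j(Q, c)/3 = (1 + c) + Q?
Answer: 40006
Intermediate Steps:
d = 9
N(Y, o) = 9
j(Q, c) = -3 - 3*Q - 3*c (j(Q, c) = -3*((1 + c) + Q) = -3*(1 + Q + c) = -3 - 3*Q - 3*c)
40042 - I(j(-13, 3), N(15, -11)) = 40042 - ((-3 - 3*(-13) - 3*3) + 9) = 40042 - ((-3 + 39 - 9) + 9) = 40042 - (27 + 9) = 40042 - 1*36 = 40042 - 36 = 40006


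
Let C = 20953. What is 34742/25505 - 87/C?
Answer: 725730191/534406265 ≈ 1.3580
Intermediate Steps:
34742/25505 - 87/C = 34742/25505 - 87/20953 = 725730191/534406265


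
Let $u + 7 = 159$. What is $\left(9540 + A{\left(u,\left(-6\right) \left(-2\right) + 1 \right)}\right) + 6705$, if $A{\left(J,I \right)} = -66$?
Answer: $16179$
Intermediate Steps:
$u = 152$ ($u = -7 + 159 = 152$)
$\left(9540 + A{\left(u,\left(-6\right) \left(-2\right) + 1 \right)}\right) + 6705 = \left(9540 - 66\right) + 6705 = 9474 + 6705 = 16179$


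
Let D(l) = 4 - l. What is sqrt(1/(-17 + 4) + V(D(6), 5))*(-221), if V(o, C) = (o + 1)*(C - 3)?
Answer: -51*I*sqrt(39) ≈ -318.5*I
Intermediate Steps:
V(o, C) = (1 + o)*(-3 + C)
sqrt(1/(-17 + 4) + V(D(6), 5))*(-221) = sqrt(1/(-17 + 4) + (-3 + 5 - 3*(4 - 1*6) + 5*(4 - 1*6)))*(-221) = sqrt(1/(-13) + (-3 + 5 - 3*(4 - 6) + 5*(4 - 6)))*(-221) = sqrt(-1/13 + (-3 + 5 - 3*(-2) + 5*(-2)))*(-221) = sqrt(-1/13 + (-3 + 5 + 6 - 10))*(-221) = sqrt(-1/13 - 2)*(-221) = sqrt(-27/13)*(-221) = (3*I*sqrt(39)/13)*(-221) = -51*I*sqrt(39)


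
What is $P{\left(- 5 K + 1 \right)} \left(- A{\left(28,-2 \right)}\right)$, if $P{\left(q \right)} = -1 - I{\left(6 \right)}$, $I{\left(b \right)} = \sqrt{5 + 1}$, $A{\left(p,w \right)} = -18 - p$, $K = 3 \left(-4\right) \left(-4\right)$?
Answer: $-46 - 46 \sqrt{6} \approx -158.68$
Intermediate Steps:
$K = 48$ ($K = \left(-12\right) \left(-4\right) = 48$)
$I{\left(b \right)} = \sqrt{6}$
$P{\left(q \right)} = -1 - \sqrt{6}$
$P{\left(- 5 K + 1 \right)} \left(- A{\left(28,-2 \right)}\right) = \left(-1 - \sqrt{6}\right) \left(- (-18 - 28)\right) = \left(-1 - \sqrt{6}\right) \left(\left(-1\right) \left(-46\right)\right) = \left(-1 - \sqrt{6}\right) 46 = -46 - 46 \sqrt{6}$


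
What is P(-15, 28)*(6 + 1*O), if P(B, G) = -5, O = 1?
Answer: -35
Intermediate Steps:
P(-15, 28)*(6 + 1*O) = -5*(6 + 1*1) = -5*(6 + 1) = -5*7 = -35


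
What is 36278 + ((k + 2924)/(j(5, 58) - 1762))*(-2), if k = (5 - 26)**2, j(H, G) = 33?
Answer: 62731392/1729 ≈ 36282.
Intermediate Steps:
k = 441 (k = (-21)**2 = 441)
36278 + ((k + 2924)/(j(5, 58) - 1762))*(-2) = 36278 + ((441 + 2924)/(33 - 1762))*(-2) = 36278 + (3365/(-1729))*(-2) = 36278 + (3365*(-1/1729))*(-2) = 36278 - 3365/1729*(-2) = 36278 + 6730/1729 = 62731392/1729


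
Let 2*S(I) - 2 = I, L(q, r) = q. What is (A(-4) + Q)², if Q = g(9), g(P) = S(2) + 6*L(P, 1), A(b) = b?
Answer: 2704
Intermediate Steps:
S(I) = 1 + I/2
g(P) = 2 + 6*P (g(P) = (1 + (½)*2) + 6*P = (1 + 1) + 6*P = 2 + 6*P)
Q = 56 (Q = 2 + 6*9 = 2 + 54 = 56)
(A(-4) + Q)² = (-4 + 56)² = 52² = 2704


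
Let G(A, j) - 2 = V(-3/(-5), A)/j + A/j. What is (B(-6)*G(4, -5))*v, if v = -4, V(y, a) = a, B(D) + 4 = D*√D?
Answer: 32/5 + 48*I*√6/5 ≈ 6.4 + 23.515*I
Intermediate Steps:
B(D) = -4 + D^(3/2) (B(D) = -4 + D*√D = -4 + D^(3/2))
G(A, j) = 2 + 2*A/j (G(A, j) = 2 + (A/j + A/j) = 2 + 2*A/j)
(B(-6)*G(4, -5))*v = ((-4 + (-6)^(3/2))*(2 + 2*4/(-5)))*(-4) = ((-4 - 6*I*√6)*(2 + 2*4*(-⅕)))*(-4) = ((-4 - 6*I*√6)*(2 - 8/5))*(-4) = ((-4 - 6*I*√6)*(⅖))*(-4) = (-8/5 - 12*I*√6/5)*(-4) = 32/5 + 48*I*√6/5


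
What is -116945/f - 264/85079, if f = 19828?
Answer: -9954798247/1686946412 ≈ -5.9011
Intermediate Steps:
-116945/f - 264/85079 = -116945/19828 - 264/85079 = -9954798247/1686946412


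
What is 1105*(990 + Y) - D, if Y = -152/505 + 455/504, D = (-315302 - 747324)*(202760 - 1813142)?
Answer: -12444084110895803/7272 ≈ -1.7112e+12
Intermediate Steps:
D = 1711233783132 (D = -1062626*(-1610382) = 1711233783132)
Y = 21881/36360 (Y = -152*1/505 + 455*(1/504) = -152/505 + 65/72 = 21881/36360 ≈ 0.60179)
1105*(990 + Y) - D = 1105*(990 + 21881/36360) - 1*1711233783132 = 1105*(36018281/36360) - 1711233783132 = 7960040101/7272 - 1711233783132 = -12444084110895803/7272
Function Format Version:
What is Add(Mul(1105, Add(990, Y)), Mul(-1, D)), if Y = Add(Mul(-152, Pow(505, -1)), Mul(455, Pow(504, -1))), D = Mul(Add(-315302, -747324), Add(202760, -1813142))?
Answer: Rational(-12444084110895803, 7272) ≈ -1.7112e+12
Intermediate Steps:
D = 1711233783132 (D = Mul(-1062626, -1610382) = 1711233783132)
Y = Rational(21881, 36360) (Y = Add(Mul(-152, Rational(1, 505)), Mul(455, Rational(1, 504))) = Add(Rational(-152, 505), Rational(65, 72)) = Rational(21881, 36360) ≈ 0.60179)
Add(Mul(1105, Add(990, Y)), Mul(-1, D)) = Add(Mul(1105, Add(990, Rational(21881, 36360))), Mul(-1, 1711233783132)) = Add(Mul(1105, Rational(36018281, 36360)), -1711233783132) = Add(Rational(7960040101, 7272), -1711233783132) = Rational(-12444084110895803, 7272)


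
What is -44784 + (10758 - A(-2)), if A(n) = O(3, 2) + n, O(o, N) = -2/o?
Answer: -102070/3 ≈ -34023.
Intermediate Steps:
A(n) = -2/3 + n
-44784 + (10758 - A(-2)) = -44784 + (10758 - (-2/3 - 2)) = -44784 + (10758 - 1*(-8/3)) = -44784 + (10758 + 8/3) = -44784 + 32282/3 = -102070/3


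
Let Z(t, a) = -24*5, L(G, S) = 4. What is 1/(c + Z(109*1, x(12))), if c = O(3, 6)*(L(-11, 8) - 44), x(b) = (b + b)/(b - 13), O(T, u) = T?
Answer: -1/240 ≈ -0.0041667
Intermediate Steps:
x(b) = 2*b/(-13 + b) (x(b) = (2*b)/(-13 + b) = 2*b/(-13 + b))
c = -120 (c = 3*(4 - 44) = 3*(-40) = -120)
Z(t, a) = -120
1/(c + Z(109*1, x(12))) = 1/(-120 - 120) = 1/(-240) = -1/240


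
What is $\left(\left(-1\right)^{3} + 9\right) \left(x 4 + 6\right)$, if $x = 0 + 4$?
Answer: $176$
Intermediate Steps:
$x = 4$
$\left(\left(-1\right)^{3} + 9\right) \left(x 4 + 6\right) = \left(\left(-1\right)^{3} + 9\right) \left(4 \cdot 4 + 6\right) = \left(-1 + 9\right) \left(16 + 6\right) = 8 \cdot 22 = 176$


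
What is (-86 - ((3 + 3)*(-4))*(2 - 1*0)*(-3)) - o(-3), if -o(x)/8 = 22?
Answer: -54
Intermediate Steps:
o(x) = -176 (o(x) = -8*22 = -176)
(-86 - ((3 + 3)*(-4))*(2 - 1*0)*(-3)) - o(-3) = (-86 - ((3 + 3)*(-4))*(2 - 1*0)*(-3)) - 1*(-176) = (-86 - (6*(-4))*(2 + 0)*(-3)) + 176 = (-86 - (-24*2)*(-3)) + 176 = (-86 - (-48)*(-3)) + 176 = (-86 - 1*144) + 176 = (-86 - 144) + 176 = -230 + 176 = -54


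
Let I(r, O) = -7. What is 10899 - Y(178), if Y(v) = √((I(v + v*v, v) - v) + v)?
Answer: 10899 - I*√7 ≈ 10899.0 - 2.6458*I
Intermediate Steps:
Y(v) = I*√7 (Y(v) = √((-7 - v) + v) = √(-7) = I*√7)
10899 - Y(178) = 10899 - I*√7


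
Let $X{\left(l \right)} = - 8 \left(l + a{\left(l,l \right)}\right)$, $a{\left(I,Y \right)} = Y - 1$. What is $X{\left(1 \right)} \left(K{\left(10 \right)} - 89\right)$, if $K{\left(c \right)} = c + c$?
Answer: $552$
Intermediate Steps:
$a{\left(I,Y \right)} = -1 + Y$ ($a{\left(I,Y \right)} = Y - 1 = -1 + Y$)
$K{\left(c \right)} = 2 c$
$X{\left(l \right)} = 8 - 16 l$ ($X{\left(l \right)} = - 8 \left(l + \left(-1 + l\right)\right) = - 8 \left(-1 + 2 l\right) = 8 - 16 l$)
$X{\left(1 \right)} \left(K{\left(10 \right)} - 89\right) = \left(8 - 16\right) \left(2 \cdot 10 - 89\right) = \left(8 - 16\right) \left(20 - 89\right) = \left(-8\right) \left(-69\right) = 552$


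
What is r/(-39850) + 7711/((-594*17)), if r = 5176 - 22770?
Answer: -5891779/18291150 ≈ -0.32211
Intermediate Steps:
r = -17594
r/(-39850) + 7711/((-594*17)) = -17594/(-39850) + 7711/((-594*17)) = -17594*(-1/39850) + 7711/(-10098) = 8797/19925 + 7711*(-1/10098) = 8797/19925 - 701/918 = -5891779/18291150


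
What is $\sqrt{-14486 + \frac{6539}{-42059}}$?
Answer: $\frac{i \sqrt{25625422065567}}{42059} \approx 120.36 i$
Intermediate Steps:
$\sqrt{-14486 + \frac{6539}{-42059}} = \sqrt{-14486 + 6539 \left(- \frac{1}{42059}\right)} = \sqrt{-14486 - \frac{6539}{42059}} = \sqrt{- \frac{609273213}{42059}} = \frac{i \sqrt{25625422065567}}{42059}$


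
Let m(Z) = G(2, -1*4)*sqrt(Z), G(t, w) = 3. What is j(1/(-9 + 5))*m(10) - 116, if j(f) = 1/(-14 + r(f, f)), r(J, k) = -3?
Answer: -116 - 3*sqrt(10)/17 ≈ -116.56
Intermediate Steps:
j(f) = -1/17 (j(f) = 1/(-14 - 3) = 1/(-17) = -1/17)
m(Z) = 3*sqrt(Z)
j(1/(-9 + 5))*m(10) - 116 = -3*sqrt(10)/17 - 116 = -116 - 3*sqrt(10)/17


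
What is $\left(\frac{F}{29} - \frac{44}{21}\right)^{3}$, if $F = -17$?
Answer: $- \frac{4354703137}{225866529} \approx -19.28$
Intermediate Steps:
$\left(\frac{F}{29} - \frac{44}{21}\right)^{3} = \left(- \frac{17}{29} - \frac{44}{21}\right)^{3} = \left(- \frac{1633}{609}\right)^{3} = - \frac{4354703137}{225866529}$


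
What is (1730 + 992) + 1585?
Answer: 4307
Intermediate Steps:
(1730 + 992) + 1585 = 2722 + 1585 = 4307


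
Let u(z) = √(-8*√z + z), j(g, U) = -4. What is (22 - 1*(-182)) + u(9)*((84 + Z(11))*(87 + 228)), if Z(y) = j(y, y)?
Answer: 204 + 25200*I*√15 ≈ 204.0 + 97599.0*I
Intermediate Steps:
u(z) = √(z - 8*√z)
Z(y) = -4
(22 - 1*(-182)) + u(9)*((84 + Z(11))*(87 + 228)) = (22 - 1*(-182)) + √(9 - 8*√9)*((84 - 4)*(87 + 228)) = (22 + 182) + √(9 - 8*3)*(80*315) = 204 + √(9 - 24)*25200 = 204 + √(-15)*25200 = 204 + (I*√15)*25200 = 204 + 25200*I*√15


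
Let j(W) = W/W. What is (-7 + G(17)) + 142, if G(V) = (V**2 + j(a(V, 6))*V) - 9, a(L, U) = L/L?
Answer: 432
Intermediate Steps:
a(L, U) = 1
j(W) = 1
G(V) = -9 + V + V**2 (G(V) = (V**2 + 1*V) - 9 = (V**2 + V) - 9 = (V + V**2) - 9 = -9 + V + V**2)
(-7 + G(17)) + 142 = (-7 + (-9 + 17 + 17**2)) + 142 = (-7 + (-9 + 17 + 289)) + 142 = (-7 + 297) + 142 = 290 + 142 = 432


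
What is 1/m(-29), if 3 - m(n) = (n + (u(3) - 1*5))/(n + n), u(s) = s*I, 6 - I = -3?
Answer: 58/167 ≈ 0.34731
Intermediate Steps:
I = 9 (I = 6 - 1*(-3) = 6 + 3 = 9)
u(s) = 9*s (u(s) = s*9 = 9*s)
m(n) = 3 - (22 + n)/(2*n) (m(n) = 3 - (n + (9*3 - 1*5))/(n + n) = 3 - (n + (27 - 5))/(2*n) = 3 - (n + 22)*1/(2*n) = 3 - (22 + n)*1/(2*n) = 3 - (22 + n)/(2*n))
1/m(-29) = 1/(5/2 - 11/(-29)) = 1/(5/2 - 11*(-1/29)) = 1/(5/2 + 11/29) = 1/(167/58) = 58/167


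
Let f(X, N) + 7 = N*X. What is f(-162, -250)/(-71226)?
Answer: -40493/71226 ≈ -0.56851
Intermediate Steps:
f(X, N) = -7 + N*X
f(-162, -250)/(-71226) = (-7 - 250*(-162))/(-71226) = (-7 + 40500)*(-1/71226) = 40493*(-1/71226) = -40493/71226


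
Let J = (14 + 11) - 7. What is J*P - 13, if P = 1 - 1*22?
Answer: -391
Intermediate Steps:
J = 18 (J = 25 - 7 = 18)
P = -21 (P = 1 - 22 = -21)
J*P - 13 = 18*(-21) - 13 = -378 - 13 = -391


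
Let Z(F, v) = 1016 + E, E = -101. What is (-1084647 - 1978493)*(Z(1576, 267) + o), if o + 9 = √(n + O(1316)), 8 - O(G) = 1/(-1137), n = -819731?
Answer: -2775204840 - 15315700*I*√42388499274/1137 ≈ -2.7752e+9 - 2.7733e+9*I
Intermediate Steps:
O(G) = 9097/1137 (O(G) = 8 - 1/(-1137) = 8 - 1*(-1/1137) = 8 + 1/1137 = 9097/1137)
Z(F, v) = 915 (Z(F, v) = 1016 - 101 = 915)
o = -9 + 5*I*√42388499274/1137 (o = -9 + √(-819731 + 9097/1137) = -9 + √(-932025050/1137) = -9 + 5*I*√42388499274/1137 ≈ -9.0 + 905.39*I)
(-1084647 - 1978493)*(Z(1576, 267) + o) = (-1084647 - 1978493)*(915 + (-9 + 5*I*√42388499274/1137)) = -3063140*(906 + 5*I*√42388499274/1137) = -2775204840 - 15315700*I*√42388499274/1137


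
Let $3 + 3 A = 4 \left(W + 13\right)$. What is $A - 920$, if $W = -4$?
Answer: $-909$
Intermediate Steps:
$A = 11$ ($A = -1 + \frac{4 \left(-4 + 13\right)}{3} = -1 + \frac{4 \cdot 9}{3} = -1 + \frac{1}{3} \cdot 36 = -1 + 12 = 11$)
$A - 920 = 11 - 920 = -909$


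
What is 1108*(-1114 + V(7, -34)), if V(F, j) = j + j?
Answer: -1309656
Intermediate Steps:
V(F, j) = 2*j
1108*(-1114 + V(7, -34)) = 1108*(-1114 + 2*(-34)) = 1108*(-1114 - 68) = 1108*(-1182) = -1309656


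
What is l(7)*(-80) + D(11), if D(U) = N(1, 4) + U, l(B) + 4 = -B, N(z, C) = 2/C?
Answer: 1783/2 ≈ 891.50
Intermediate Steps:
l(B) = -4 - B
D(U) = ½ + U (D(U) = 2/4 + U = 2*(¼) + U = ½ + U)
l(7)*(-80) + D(11) = (-4 - 1*7)*(-80) + (½ + 11) = (-4 - 7)*(-80) + 23/2 = -11*(-80) + 23/2 = 880 + 23/2 = 1783/2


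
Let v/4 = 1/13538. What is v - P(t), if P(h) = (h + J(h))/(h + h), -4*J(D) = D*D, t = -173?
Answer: -1198097/54152 ≈ -22.125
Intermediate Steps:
J(D) = -D²/4 (J(D) = -D*D/4 = -D²/4)
P(h) = (h - h²/4)/(2*h) (P(h) = (h - h²/4)/(h + h) = (h - h²/4)/((2*h)) = (h - h²/4)*(1/(2*h)) = (h - h²/4)/(2*h))
v = 2/6769 (v = 4/13538 = 4*(1/13538) = 2/6769 ≈ 0.00029546)
v - P(t) = 2/6769 - (½ - ⅛*(-173)) = 2/6769 - (½ + 173/8) = 2/6769 - 1*177/8 = 2/6769 - 177/8 = -1198097/54152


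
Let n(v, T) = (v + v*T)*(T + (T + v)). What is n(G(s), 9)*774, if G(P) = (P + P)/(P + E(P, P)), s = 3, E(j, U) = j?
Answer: 147060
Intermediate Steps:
G(P) = 1 (G(P) = (P + P)/(P + P) = (2*P)/((2*P)) = (2*P)*(1/(2*P)) = 1)
n(v, T) = (v + 2*T)*(v + T*v) (n(v, T) = (v + T*v)*(v + 2*T) = (v + 2*T)*(v + T*v))
n(G(s), 9)*774 = (1*(1 + 2*9 + 2*9² + 9*1))*774 = (1*(1 + 18 + 2*81 + 9))*774 = (1*(1 + 18 + 162 + 9))*774 = (1*190)*774 = 190*774 = 147060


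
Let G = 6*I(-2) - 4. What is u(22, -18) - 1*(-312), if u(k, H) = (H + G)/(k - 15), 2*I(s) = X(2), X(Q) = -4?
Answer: 2150/7 ≈ 307.14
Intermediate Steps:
I(s) = -2 (I(s) = (½)*(-4) = -2)
G = -16 (G = 6*(-2) - 4 = -12 - 4 = -16)
u(k, H) = (-16 + H)/(-15 + k) (u(k, H) = (H - 16)/(k - 15) = (-16 + H)/(-15 + k))
u(22, -18) - 1*(-312) = (-16 - 18)/(-15 + 22) - 1*(-312) = -34/7 + 312 = 2150/7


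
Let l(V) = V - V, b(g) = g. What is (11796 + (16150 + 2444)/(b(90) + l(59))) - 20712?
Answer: -43547/5 ≈ -8709.4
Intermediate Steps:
l(V) = 0
(11796 + (16150 + 2444)/(b(90) + l(59))) - 20712 = (11796 + (16150 + 2444)/(90 + 0)) - 20712 = (11796 + 18594/90) - 20712 = (11796 + 18594*(1/90)) - 20712 = (11796 + 1033/5) - 20712 = 60013/5 - 20712 = -43547/5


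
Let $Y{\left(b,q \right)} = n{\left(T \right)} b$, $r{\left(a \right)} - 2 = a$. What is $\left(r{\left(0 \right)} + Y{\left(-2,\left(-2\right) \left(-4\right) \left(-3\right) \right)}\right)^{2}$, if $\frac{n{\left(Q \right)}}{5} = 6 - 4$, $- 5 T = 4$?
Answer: $324$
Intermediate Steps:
$T = - \frac{4}{5}$ ($T = \left(- \frac{1}{5}\right) 4 = - \frac{4}{5} \approx -0.8$)
$n{\left(Q \right)} = 10$ ($n{\left(Q \right)} = 5 \left(6 - 4\right) = 5 \cdot 2 = 10$)
$r{\left(a \right)} = 2 + a$
$Y{\left(b,q \right)} = 10 b$
$\left(r{\left(0 \right)} + Y{\left(-2,\left(-2\right) \left(-4\right) \left(-3\right) \right)}\right)^{2} = \left(\left(2 + 0\right) + 10 \left(-2\right)\right)^{2} = \left(2 - 20\right)^{2} = \left(-18\right)^{2} = 324$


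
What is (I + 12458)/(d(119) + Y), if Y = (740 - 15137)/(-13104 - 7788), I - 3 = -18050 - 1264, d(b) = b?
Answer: -47724292/833515 ≈ -57.257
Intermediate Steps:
I = -19311 (I = 3 + (-18050 - 1264) = 3 - 19314 = -19311)
Y = 4799/6964 (Y = -14397/(-20892) = -14397*(-1/20892) = 4799/6964 ≈ 0.68912)
(I + 12458)/(d(119) + Y) = (-19311 + 12458)/(119 + 4799/6964) = -6853/833515/6964 = -6853*6964/833515 = -47724292/833515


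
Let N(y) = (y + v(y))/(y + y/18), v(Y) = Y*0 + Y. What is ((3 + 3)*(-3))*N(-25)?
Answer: -648/19 ≈ -34.105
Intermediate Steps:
v(Y) = Y (v(Y) = 0 + Y = Y)
N(y) = 36/19 (N(y) = (y + y)/(y + y/18) = (2*y)/(y + y*(1/18)) = (2*y)/(y + y/18) = (2*y)/((19*y/18)) = (2*y)*(18/(19*y)) = 36/19)
((3 + 3)*(-3))*N(-25) = ((3 + 3)*(-3))*(36/19) = (6*(-3))*(36/19) = -18*36/19 = -648/19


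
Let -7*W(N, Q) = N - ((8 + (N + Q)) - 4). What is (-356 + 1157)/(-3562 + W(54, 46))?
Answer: -5607/24884 ≈ -0.22533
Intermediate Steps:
W(N, Q) = 4/7 + Q/7 (W(N, Q) = -(N - ((8 + (N + Q)) - 4))/7 = -(N - ((8 + N + Q) - 4))/7 = -(N - (4 + N + Q))/7 = -(N + (-4 - N - Q))/7 = -(-4 - Q)/7 = 4/7 + Q/7)
(-356 + 1157)/(-3562 + W(54, 46)) = (-356 + 1157)/(-3562 + (4/7 + (⅐)*46)) = 801/(-3562 + (4/7 + 46/7)) = 801/(-3562 + 50/7) = 801/(-24884/7) = 801*(-7/24884) = -5607/24884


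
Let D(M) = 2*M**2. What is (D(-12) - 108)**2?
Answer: 32400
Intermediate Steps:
(D(-12) - 108)**2 = (2*(-12)**2 - 108)**2 = (2*144 - 108)**2 = (288 - 108)**2 = 180**2 = 32400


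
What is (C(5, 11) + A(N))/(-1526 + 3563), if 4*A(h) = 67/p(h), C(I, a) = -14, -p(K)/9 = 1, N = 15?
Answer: -571/73332 ≈ -0.0077865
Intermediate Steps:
p(K) = -9 (p(K) = -9*1 = -9)
A(h) = -67/36 (A(h) = (67/(-9))/4 = (67*(-⅑))/4 = (¼)*(-67/9) = -67/36)
(C(5, 11) + A(N))/(-1526 + 3563) = (-14 - 67/36)/(-1526 + 3563) = -571/36/2037 = -571/36*1/2037 = -571/73332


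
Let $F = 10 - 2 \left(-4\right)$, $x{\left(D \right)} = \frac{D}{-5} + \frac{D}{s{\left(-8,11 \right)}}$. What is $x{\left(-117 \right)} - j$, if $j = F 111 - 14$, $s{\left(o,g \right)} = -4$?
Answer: $- \frac{38627}{20} \approx -1931.3$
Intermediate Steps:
$x{\left(D \right)} = - \frac{9 D}{20}$ ($x{\left(D \right)} = \frac{D}{-5} + \frac{D}{-4} = D \left(- \frac{1}{5}\right) + D \left(- \frac{1}{4}\right) = - \frac{D}{5} - \frac{D}{4} = - \frac{9 D}{20}$)
$F = 18$ ($F = 10 - -8 = 10 + 8 = 18$)
$j = 1984$ ($j = 18 \cdot 111 - 14 = 1998 - 14 = 1984$)
$x{\left(-117 \right)} - j = \left(- \frac{9}{20}\right) \left(-117\right) - 1984 = \frac{1053}{20} - 1984 = - \frac{38627}{20}$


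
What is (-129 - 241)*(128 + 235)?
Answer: -134310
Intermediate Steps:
(-129 - 241)*(128 + 235) = -370*363 = -134310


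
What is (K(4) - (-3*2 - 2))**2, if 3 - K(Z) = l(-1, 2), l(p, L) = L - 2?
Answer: 121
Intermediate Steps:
l(p, L) = -2 + L
K(Z) = 3 (K(Z) = 3 - (-2 + 2) = 3 - 1*0 = 3 + 0 = 3)
(K(4) - (-3*2 - 2))**2 = (3 - (-3*2 - 2))**2 = (3 - (-6 - 2))**2 = (3 - 1*(-8))**2 = (3 + 8)**2 = 11**2 = 121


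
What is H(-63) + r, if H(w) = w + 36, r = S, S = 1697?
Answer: 1670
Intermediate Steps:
r = 1697
H(w) = 36 + w
H(-63) + r = (36 - 63) + 1697 = -27 + 1697 = 1670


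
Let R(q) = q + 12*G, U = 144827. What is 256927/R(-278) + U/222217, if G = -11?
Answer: -57034168089/91108970 ≈ -626.00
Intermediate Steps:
R(q) = -132 + q (R(q) = q + 12*(-11) = q - 132 = -132 + q)
256927/R(-278) + U/222217 = 256927/(-132 - 278) + 144827/222217 = 256927/(-410) + 144827*(1/222217) = 256927*(-1/410) + 144827/222217 = -256927/410 + 144827/222217 = -57034168089/91108970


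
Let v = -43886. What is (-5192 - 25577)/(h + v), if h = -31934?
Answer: 30769/75820 ≈ 0.40582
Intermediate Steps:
(-5192 - 25577)/(h + v) = (-5192 - 25577)/(-31934 - 43886) = -30769/(-75820) = -30769*(-1/75820) = 30769/75820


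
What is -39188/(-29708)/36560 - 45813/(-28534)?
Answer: 6219967374079/3873934489040 ≈ 1.6056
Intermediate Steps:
-39188/(-29708)/36560 - 45813/(-28534) = -39188*(-1/29708)*(1/36560) - 45813*(-1/28534) = (9797/7427)*(1/36560) + 45813/28534 = 9797/271531120 + 45813/28534 = 6219967374079/3873934489040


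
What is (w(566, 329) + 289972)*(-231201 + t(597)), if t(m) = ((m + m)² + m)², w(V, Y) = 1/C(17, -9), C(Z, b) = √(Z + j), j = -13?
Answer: 589844759476195080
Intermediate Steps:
C(Z, b) = √(-13 + Z) (C(Z, b) = √(Z - 13) = √(-13 + Z))
w(V, Y) = ½ (w(V, Y) = 1/(√(-13 + 17)) = 1/(√4) = 1/2 = ½)
t(m) = (m + 4*m²)² (t(m) = ((2*m)² + m)² = (4*m² + m)² = (m + 4*m²)²)
(w(566, 329) + 289972)*(-231201 + t(597)) = (½ + 289972)*(-231201 + 597²*(1 + 4*597)²) = 579945*(-231201 + 356409*(1 + 2388)²)/2 = 579945*(-231201 + 356409*2389²)/2 = 579945*(-231201 + 356409*5707321)/2 = 579945*(-231201 + 2034140570289)/2 = (579945/2)*2034140339088 = 589844759476195080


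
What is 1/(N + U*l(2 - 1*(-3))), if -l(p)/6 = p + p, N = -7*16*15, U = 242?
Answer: -1/16200 ≈ -6.1728e-5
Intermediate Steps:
N = -1680 (N = -112*15 = -1680)
l(p) = -12*p (l(p) = -6*(p + p) = -12*p)
1/(N + U*l(2 - 1*(-3))) = 1/(-1680 + 242*(-12*(2 - 1*(-3)))) = 1/(-1680 + 242*(-12*(2 + 3))) = 1/(-1680 + 242*(-12*5)) = 1/(-1680 + 242*(-60)) = 1/(-1680 - 14520) = 1/(-16200) = -1/16200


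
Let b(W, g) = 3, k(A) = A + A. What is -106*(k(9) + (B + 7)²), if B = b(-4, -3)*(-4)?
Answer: -4558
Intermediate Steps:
k(A) = 2*A
B = -12 (B = 3*(-4) = -12)
-106*(k(9) + (B + 7)²) = -106*(2*9 + (-12 + 7)²) = -106*(18 + (-5)²) = -106*(18 + 25) = -106*43 = -4558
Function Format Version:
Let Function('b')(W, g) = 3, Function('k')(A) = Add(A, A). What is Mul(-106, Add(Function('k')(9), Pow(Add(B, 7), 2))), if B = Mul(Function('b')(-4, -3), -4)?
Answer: -4558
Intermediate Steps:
Function('k')(A) = Mul(2, A)
B = -12 (B = Mul(3, -4) = -12)
Mul(-106, Add(Function('k')(9), Pow(Add(B, 7), 2))) = Mul(-106, Add(Mul(2, 9), Pow(Add(-12, 7), 2))) = Mul(-106, Add(18, Pow(-5, 2))) = Mul(-106, Add(18, 25)) = Mul(-106, 43) = -4558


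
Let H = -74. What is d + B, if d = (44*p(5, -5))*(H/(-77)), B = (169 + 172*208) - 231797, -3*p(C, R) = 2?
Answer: -4113484/21 ≈ -1.9588e+5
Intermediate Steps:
p(C, R) = -⅔ (p(C, R) = -⅓*2 = -⅔)
B = -195852 (B = (169 + 35776) - 231797 = 35945 - 231797 = -195852)
d = -592/21 (d = (44*(-⅔))*(-74/(-77)) = -(-6512)*(-1)/(3*77) = -88/3*74/77 = -592/21 ≈ -28.190)
d + B = -592/21 - 195852 = -4113484/21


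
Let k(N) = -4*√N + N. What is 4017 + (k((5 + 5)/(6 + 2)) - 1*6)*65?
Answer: 14833/4 - 130*√5 ≈ 3417.6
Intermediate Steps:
k(N) = N - 4*√N
4017 + (k((5 + 5)/(6 + 2)) - 1*6)*65 = 4017 + (((5 + 5)/(6 + 2) - 4*√(5 + 5)/√(6 + 2)) - 1*6)*65 = 4017 + ((10/8 - 4*√5/2) - 6)*65 = 4017 + ((10*(⅛) - 4*√5/2) - 6)*65 = 4017 + ((5/4 - 2*√5) - 6)*65 = 4017 + (-19/4 - 2*√5)*65 = 4017 + (-1235/4 - 130*√5) = 14833/4 - 130*√5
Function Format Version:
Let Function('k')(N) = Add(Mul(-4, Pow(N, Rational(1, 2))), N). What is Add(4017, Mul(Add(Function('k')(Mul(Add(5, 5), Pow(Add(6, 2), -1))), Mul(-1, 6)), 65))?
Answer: Add(Rational(14833, 4), Mul(-130, Pow(5, Rational(1, 2)))) ≈ 3417.6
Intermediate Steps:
Function('k')(N) = Add(N, Mul(-4, Pow(N, Rational(1, 2))))
Add(4017, Mul(Add(Function('k')(Mul(Add(5, 5), Pow(Add(6, 2), -1))), Mul(-1, 6)), 65)) = Add(4017, Mul(Add(Add(Mul(Add(5, 5), Pow(Add(6, 2), -1)), Mul(-4, Pow(Mul(Add(5, 5), Pow(Add(6, 2), -1)), Rational(1, 2)))), Mul(-1, 6)), 65)) = Add(4017, Mul(Add(Add(Mul(10, Pow(8, -1)), Mul(-4, Pow(Mul(10, Pow(8, -1)), Rational(1, 2)))), -6), 65)) = Add(4017, Mul(Add(Add(Mul(10, Rational(1, 8)), Mul(-4, Pow(Mul(10, Rational(1, 8)), Rational(1, 2)))), -6), 65)) = Add(4017, Mul(Add(Add(Rational(5, 4), Mul(-4, Pow(Rational(5, 4), Rational(1, 2)))), -6), 65)) = Add(4017, Mul(Add(Add(Rational(5, 4), Mul(-4, Mul(Rational(1, 2), Pow(5, Rational(1, 2))))), -6), 65)) = Add(4017, Mul(Add(Add(Rational(5, 4), Mul(-2, Pow(5, Rational(1, 2)))), -6), 65)) = Add(4017, Mul(Add(Rational(-19, 4), Mul(-2, Pow(5, Rational(1, 2)))), 65)) = Add(4017, Add(Rational(-1235, 4), Mul(-130, Pow(5, Rational(1, 2))))) = Add(Rational(14833, 4), Mul(-130, Pow(5, Rational(1, 2))))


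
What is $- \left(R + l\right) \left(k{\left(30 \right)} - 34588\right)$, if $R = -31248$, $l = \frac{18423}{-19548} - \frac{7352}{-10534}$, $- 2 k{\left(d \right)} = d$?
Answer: $- \frac{12369795400670687}{11439924} \approx -1.0813 \cdot 10^{9}$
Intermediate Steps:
$k{\left(d \right)} = - \frac{d}{2}$
$l = - \frac{2797277}{11439924}$ ($l = 18423 \left(- \frac{1}{19548}\right) - - \frac{3676}{5267} = - \frac{2047}{2172} + \frac{3676}{5267} = - \frac{2797277}{11439924} \approx -0.24452$)
$- \left(R + l\right) \left(k{\left(30 \right)} - 34588\right) = - \left(-31248 - \frac{2797277}{11439924}\right) \left(\left(- \frac{1}{2}\right) 30 - 34588\right) = - \frac{\left(-357477542429\right) \left(-15 - 34588\right)}{11439924} = - \frac{\left(-357477542429\right) \left(-34603\right)}{11439924} = \left(-1\right) \frac{12369795400670687}{11439924} = - \frac{12369795400670687}{11439924}$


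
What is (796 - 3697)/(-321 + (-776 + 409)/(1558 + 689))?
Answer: 6518547/721654 ≈ 9.0328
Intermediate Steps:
(796 - 3697)/(-321 + (-776 + 409)/(1558 + 689)) = -2901/(-321 - 367/2247) = -2901/(-721654/2247) = -2901*(-2247/721654) = 6518547/721654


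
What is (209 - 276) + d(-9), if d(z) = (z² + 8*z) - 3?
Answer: -61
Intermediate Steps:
d(z) = -3 + z² + 8*z
(209 - 276) + d(-9) = (209 - 276) + (-3 + (-9)² + 8*(-9)) = -67 + (-3 + 81 - 72) = -67 + 6 = -61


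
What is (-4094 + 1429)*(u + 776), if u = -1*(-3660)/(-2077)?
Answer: -4285565180/2077 ≈ -2.0633e+6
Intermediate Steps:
u = -3660/2077 (u = 3660*(-1/2077) = -3660/2077 ≈ -1.7622)
(-4094 + 1429)*(u + 776) = (-4094 + 1429)*(-3660/2077 + 776) = -2665*1608092/2077 = -4285565180/2077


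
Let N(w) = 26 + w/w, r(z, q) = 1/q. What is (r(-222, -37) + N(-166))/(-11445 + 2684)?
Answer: -998/324157 ≈ -0.0030788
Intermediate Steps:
N(w) = 27 (N(w) = 26 + 1 = 27)
(r(-222, -37) + N(-166))/(-11445 + 2684) = (1/(-37) + 27)/(-11445 + 2684) = (-1/37 + 27)/(-8761) = (998/37)*(-1/8761) = -998/324157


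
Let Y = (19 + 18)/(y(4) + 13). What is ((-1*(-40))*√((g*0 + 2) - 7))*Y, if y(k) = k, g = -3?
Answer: 1480*I*√5/17 ≈ 194.67*I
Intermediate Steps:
Y = 37/17 (Y = (19 + 18)/(4 + 13) = 37/17 ≈ 2.1765)
((-1*(-40))*√((g*0 + 2) - 7))*Y = ((-1*(-40))*√((-3*0 + 2) - 7))*(37/17) = (40*√((0 + 2) - 7))*(37/17) = (40*√(2 - 7))*(37/17) = (40*√(-5))*(37/17) = (40*(I*√5))*(37/17) = (40*I*√5)*(37/17) = 1480*I*√5/17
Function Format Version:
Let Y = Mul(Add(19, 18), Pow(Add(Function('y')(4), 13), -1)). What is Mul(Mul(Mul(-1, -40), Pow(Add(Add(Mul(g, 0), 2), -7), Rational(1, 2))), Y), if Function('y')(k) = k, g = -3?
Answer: Mul(Rational(1480, 17), I, Pow(5, Rational(1, 2))) ≈ Mul(194.67, I)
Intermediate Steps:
Y = Rational(37, 17) (Y = Mul(Add(19, 18), Pow(Add(4, 13), -1)) = Mul(37, Pow(17, -1)) = Mul(37, Rational(1, 17)) = Rational(37, 17) ≈ 2.1765)
Mul(Mul(Mul(-1, -40), Pow(Add(Add(Mul(g, 0), 2), -7), Rational(1, 2))), Y) = Mul(Mul(Mul(-1, -40), Pow(Add(Add(Mul(-3, 0), 2), -7), Rational(1, 2))), Rational(37, 17)) = Mul(Mul(40, Pow(Add(Add(0, 2), -7), Rational(1, 2))), Rational(37, 17)) = Mul(Mul(40, Pow(Add(2, -7), Rational(1, 2))), Rational(37, 17)) = Mul(Mul(40, Pow(-5, Rational(1, 2))), Rational(37, 17)) = Mul(Mul(40, Mul(I, Pow(5, Rational(1, 2)))), Rational(37, 17)) = Mul(Mul(40, I, Pow(5, Rational(1, 2))), Rational(37, 17)) = Mul(Rational(1480, 17), I, Pow(5, Rational(1, 2)))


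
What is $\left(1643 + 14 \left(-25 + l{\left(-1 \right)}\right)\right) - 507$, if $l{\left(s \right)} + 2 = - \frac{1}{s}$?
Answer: $772$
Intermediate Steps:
$l{\left(s \right)} = -2 - \frac{1}{s}$
$\left(1643 + 14 \left(-25 + l{\left(-1 \right)}\right)\right) - 507 = \left(1643 + 14 \left(-25 - 1\right)\right) - 507 = \left(1643 + 14 \left(-26\right)\right) - 507 = \left(1643 - 364\right) - 507 = 1279 - 507 = 772$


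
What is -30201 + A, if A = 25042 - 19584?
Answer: -24743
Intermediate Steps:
A = 5458
-30201 + A = -30201 + 5458 = -24743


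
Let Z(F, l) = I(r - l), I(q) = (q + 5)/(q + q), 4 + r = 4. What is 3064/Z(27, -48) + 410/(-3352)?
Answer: 492974479/88828 ≈ 5549.8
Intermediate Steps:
r = 0 (r = -4 + 4 = 0)
I(q) = (5 + q)/(2*q) (I(q) = (5 + q)/((2*q)) = (5 + q)*(1/(2*q)) = (5 + q)/(2*q))
Z(F, l) = -(5 - l)/(2*l) (Z(F, l) = (5 + (0 - l))/(2*(0 - l)) = (5 - l)/(2*((-l))) = (-1/l)*(5 - l)/2 = -(5 - l)/(2*l))
3064/Z(27, -48) + 410/(-3352) = 3064/(((½)*(-5 - 48)/(-48))) + 410/(-3352) = 3064/(((½)*(-1/48)*(-53))) + 410*(-1/3352) = 3064/(53/96) - 205/1676 = 3064*(96/53) - 205/1676 = 294144/53 - 205/1676 = 492974479/88828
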